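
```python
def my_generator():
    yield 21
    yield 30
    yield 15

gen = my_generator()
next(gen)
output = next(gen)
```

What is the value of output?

Step 1: my_generator() creates a generator.
Step 2: next(gen) yields 21 (consumed and discarded).
Step 3: next(gen) yields 30, assigned to output.
Therefore output = 30.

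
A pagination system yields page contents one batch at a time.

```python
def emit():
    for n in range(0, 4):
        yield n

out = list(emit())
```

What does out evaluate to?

Step 1: The generator yields each value from range(0, 4).
Step 2: list() consumes all yields: [0, 1, 2, 3].
Therefore out = [0, 1, 2, 3].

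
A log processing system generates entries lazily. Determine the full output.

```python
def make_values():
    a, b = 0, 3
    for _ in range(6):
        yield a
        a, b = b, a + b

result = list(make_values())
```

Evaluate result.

Step 1: Fibonacci-like sequence starting with a=0, b=3:
  Iteration 1: yield a=0, then a,b = 3,3
  Iteration 2: yield a=3, then a,b = 3,6
  Iteration 3: yield a=3, then a,b = 6,9
  Iteration 4: yield a=6, then a,b = 9,15
  Iteration 5: yield a=9, then a,b = 15,24
  Iteration 6: yield a=15, then a,b = 24,39
Therefore result = [0, 3, 3, 6, 9, 15].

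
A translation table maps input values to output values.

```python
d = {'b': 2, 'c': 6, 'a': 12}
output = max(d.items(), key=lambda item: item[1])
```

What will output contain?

Step 1: Find item with maximum value:
  ('b', 2)
  ('c', 6)
  ('a', 12)
Step 2: Maximum value is 12 at key 'a'.
Therefore output = ('a', 12).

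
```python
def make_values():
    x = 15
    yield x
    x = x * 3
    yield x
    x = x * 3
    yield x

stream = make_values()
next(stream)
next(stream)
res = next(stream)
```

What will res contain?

Step 1: Trace through generator execution:
  Yield 1: x starts at 15, yield 15
  Yield 2: x = 15 * 3 = 45, yield 45
  Yield 3: x = 45 * 3 = 135, yield 135
Step 2: First next() gets 15, second next() gets the second value, third next() yields 135.
Therefore res = 135.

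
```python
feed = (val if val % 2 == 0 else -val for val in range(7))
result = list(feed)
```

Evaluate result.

Step 1: For each val in range(7), yield val if even, else -val:
  val=0: even, yield 0
  val=1: odd, yield -1
  val=2: even, yield 2
  val=3: odd, yield -3
  val=4: even, yield 4
  val=5: odd, yield -5
  val=6: even, yield 6
Therefore result = [0, -1, 2, -3, 4, -5, 6].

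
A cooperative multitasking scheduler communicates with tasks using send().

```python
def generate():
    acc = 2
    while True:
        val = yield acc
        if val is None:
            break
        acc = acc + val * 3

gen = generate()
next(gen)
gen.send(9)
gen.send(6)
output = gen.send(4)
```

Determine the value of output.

Step 1: next() -> yield acc=2.
Step 2: send(9) -> val=9, acc = 2 + 9*3 = 29, yield 29.
Step 3: send(6) -> val=6, acc = 29 + 6*3 = 47, yield 47.
Step 4: send(4) -> val=4, acc = 47 + 4*3 = 59, yield 59.
Therefore output = 59.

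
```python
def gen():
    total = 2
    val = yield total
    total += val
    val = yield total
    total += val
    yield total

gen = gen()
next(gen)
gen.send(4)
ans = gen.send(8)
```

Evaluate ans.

Step 1: next() -> yield total=2.
Step 2: send(4) -> val=4, total = 2+4 = 6, yield 6.
Step 3: send(8) -> val=8, total = 6+8 = 14, yield 14.
Therefore ans = 14.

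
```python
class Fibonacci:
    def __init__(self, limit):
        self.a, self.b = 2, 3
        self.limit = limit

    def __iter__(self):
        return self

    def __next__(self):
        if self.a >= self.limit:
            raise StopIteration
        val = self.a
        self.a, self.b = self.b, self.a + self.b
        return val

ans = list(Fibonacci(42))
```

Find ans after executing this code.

Step 1: Fibonacci-like sequence (a=2, b=3) until >= 42:
  Yield 2, then a,b = 3,5
  Yield 3, then a,b = 5,8
  Yield 5, then a,b = 8,13
  Yield 8, then a,b = 13,21
  Yield 13, then a,b = 21,34
  Yield 21, then a,b = 34,55
  Yield 34, then a,b = 55,89
Step 2: 55 >= 42, stop.
Therefore ans = [2, 3, 5, 8, 13, 21, 34].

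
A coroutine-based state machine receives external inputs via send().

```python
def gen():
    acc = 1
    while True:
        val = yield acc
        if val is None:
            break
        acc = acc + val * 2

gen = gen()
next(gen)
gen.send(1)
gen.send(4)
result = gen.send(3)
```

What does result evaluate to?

Step 1: next() -> yield acc=1.
Step 2: send(1) -> val=1, acc = 1 + 1*2 = 3, yield 3.
Step 3: send(4) -> val=4, acc = 3 + 4*2 = 11, yield 11.
Step 4: send(3) -> val=3, acc = 11 + 3*2 = 17, yield 17.
Therefore result = 17.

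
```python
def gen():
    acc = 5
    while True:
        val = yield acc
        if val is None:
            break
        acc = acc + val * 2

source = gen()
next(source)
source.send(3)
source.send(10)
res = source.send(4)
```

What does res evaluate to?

Step 1: next() -> yield acc=5.
Step 2: send(3) -> val=3, acc = 5 + 3*2 = 11, yield 11.
Step 3: send(10) -> val=10, acc = 11 + 10*2 = 31, yield 31.
Step 4: send(4) -> val=4, acc = 31 + 4*2 = 39, yield 39.
Therefore res = 39.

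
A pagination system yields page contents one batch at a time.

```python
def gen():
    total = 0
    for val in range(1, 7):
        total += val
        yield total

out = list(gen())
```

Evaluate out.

Step 1: Generator accumulates running sum:
  val=1: total = 1, yield 1
  val=2: total = 3, yield 3
  val=3: total = 6, yield 6
  val=4: total = 10, yield 10
  val=5: total = 15, yield 15
  val=6: total = 21, yield 21
Therefore out = [1, 3, 6, 10, 15, 21].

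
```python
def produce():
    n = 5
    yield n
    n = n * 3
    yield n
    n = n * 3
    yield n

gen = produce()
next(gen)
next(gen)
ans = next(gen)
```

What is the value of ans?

Step 1: Trace through generator execution:
  Yield 1: n starts at 5, yield 5
  Yield 2: n = 5 * 3 = 15, yield 15
  Yield 3: n = 15 * 3 = 45, yield 45
Step 2: First next() gets 5, second next() gets the second value, third next() yields 45.
Therefore ans = 45.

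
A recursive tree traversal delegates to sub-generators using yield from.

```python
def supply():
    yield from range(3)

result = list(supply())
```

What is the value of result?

Step 1: yield from delegates to the iterable, yielding each element.
Step 2: Collected values: [0, 1, 2].
Therefore result = [0, 1, 2].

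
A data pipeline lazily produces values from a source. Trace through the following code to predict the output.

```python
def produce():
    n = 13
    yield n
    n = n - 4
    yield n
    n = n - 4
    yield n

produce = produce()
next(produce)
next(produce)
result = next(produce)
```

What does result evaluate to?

Step 1: Trace through generator execution:
  Yield 1: n starts at 13, yield 13
  Yield 2: n = 13 - 4 = 9, yield 9
  Yield 3: n = 9 - 4 = 5, yield 5
Step 2: First next() gets 13, second next() gets the second value, third next() yields 5.
Therefore result = 5.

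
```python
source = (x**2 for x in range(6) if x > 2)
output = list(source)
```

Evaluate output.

Step 1: For range(6), keep x > 2, then square:
  x=0: 0 <= 2, excluded
  x=1: 1 <= 2, excluded
  x=2: 2 <= 2, excluded
  x=3: 3 > 2, yield 3**2 = 9
  x=4: 4 > 2, yield 4**2 = 16
  x=5: 5 > 2, yield 5**2 = 25
Therefore output = [9, 16, 25].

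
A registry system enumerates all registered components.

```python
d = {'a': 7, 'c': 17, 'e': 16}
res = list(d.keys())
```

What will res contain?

Step 1: d.keys() returns the dictionary keys in insertion order.
Therefore res = ['a', 'c', 'e'].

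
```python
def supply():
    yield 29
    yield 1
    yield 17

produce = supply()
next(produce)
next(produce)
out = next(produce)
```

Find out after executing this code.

Step 1: supply() creates a generator.
Step 2: next(produce) yields 29 (consumed and discarded).
Step 3: next(produce) yields 1 (consumed and discarded).
Step 4: next(produce) yields 17, assigned to out.
Therefore out = 17.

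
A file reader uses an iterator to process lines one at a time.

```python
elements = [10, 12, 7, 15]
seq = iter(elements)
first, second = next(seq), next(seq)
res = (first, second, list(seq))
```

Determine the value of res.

Step 1: Create iterator over [10, 12, 7, 15].
Step 2: first = 10, second = 12.
Step 3: Remaining elements: [7, 15].
Therefore res = (10, 12, [7, 15]).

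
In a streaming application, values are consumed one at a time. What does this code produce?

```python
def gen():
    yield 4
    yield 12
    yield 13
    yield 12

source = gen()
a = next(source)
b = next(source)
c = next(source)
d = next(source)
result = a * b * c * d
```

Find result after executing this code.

Step 1: Create generator and consume all values:
  a = next(source) = 4
  b = next(source) = 12
  c = next(source) = 13
  d = next(source) = 12
Step 2: result = 4 * 12 * 13 * 12 = 7488.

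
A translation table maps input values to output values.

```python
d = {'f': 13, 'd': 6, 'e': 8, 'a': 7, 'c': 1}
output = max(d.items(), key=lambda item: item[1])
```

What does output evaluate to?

Step 1: Find item with maximum value:
  ('f', 13)
  ('d', 6)
  ('e', 8)
  ('a', 7)
  ('c', 1)
Step 2: Maximum value is 13 at key 'f'.
Therefore output = ('f', 13).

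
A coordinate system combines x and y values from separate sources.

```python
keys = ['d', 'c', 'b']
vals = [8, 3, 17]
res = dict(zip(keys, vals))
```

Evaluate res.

Step 1: zip pairs keys with values:
  'd' -> 8
  'c' -> 3
  'b' -> 17
Therefore res = {'d': 8, 'c': 3, 'b': 17}.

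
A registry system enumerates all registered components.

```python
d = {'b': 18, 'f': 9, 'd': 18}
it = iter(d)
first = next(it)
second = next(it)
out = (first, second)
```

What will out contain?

Step 1: iter(d) iterates over keys: ['b', 'f', 'd'].
Step 2: first = next(it) = 'b', second = next(it) = 'f'.
Therefore out = ('b', 'f').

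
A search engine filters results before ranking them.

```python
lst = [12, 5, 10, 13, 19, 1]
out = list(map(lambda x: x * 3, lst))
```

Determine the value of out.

Step 1: Apply lambda x: x * 3 to each element:
  12 -> 36
  5 -> 15
  10 -> 30
  13 -> 39
  19 -> 57
  1 -> 3
Therefore out = [36, 15, 30, 39, 57, 3].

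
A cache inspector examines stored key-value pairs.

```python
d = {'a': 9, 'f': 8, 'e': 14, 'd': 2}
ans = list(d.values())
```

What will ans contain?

Step 1: d.values() returns the dictionary values in insertion order.
Therefore ans = [9, 8, 14, 2].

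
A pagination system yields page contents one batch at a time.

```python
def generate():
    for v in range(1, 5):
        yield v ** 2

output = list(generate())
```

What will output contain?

Step 1: For each v in range(1, 5), yield v**2:
  v=1: yield 1**2 = 1
  v=2: yield 2**2 = 4
  v=3: yield 3**2 = 9
  v=4: yield 4**2 = 16
Therefore output = [1, 4, 9, 16].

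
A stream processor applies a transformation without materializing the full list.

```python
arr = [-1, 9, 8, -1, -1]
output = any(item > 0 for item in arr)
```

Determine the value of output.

Step 1: Check item > 0 for each element in [-1, 9, 8, -1, -1]:
  -1 > 0: False
  9 > 0: True
  8 > 0: True
  -1 > 0: False
  -1 > 0: False
Step 2: any() returns True.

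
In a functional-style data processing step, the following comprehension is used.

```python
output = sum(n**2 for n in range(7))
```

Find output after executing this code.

Step 1: Compute n**2 for each n in range(7):
  n=0: 0**2 = 0
  n=1: 1**2 = 1
  n=2: 2**2 = 4
  n=3: 3**2 = 9
  n=4: 4**2 = 16
  n=5: 5**2 = 25
  n=6: 6**2 = 36
Step 2: sum = 0 + 1 + 4 + 9 + 16 + 25 + 36 = 91.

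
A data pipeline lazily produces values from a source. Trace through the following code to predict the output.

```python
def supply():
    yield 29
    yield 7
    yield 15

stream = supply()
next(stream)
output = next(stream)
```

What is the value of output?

Step 1: supply() creates a generator.
Step 2: next(stream) yields 29 (consumed and discarded).
Step 3: next(stream) yields 7, assigned to output.
Therefore output = 7.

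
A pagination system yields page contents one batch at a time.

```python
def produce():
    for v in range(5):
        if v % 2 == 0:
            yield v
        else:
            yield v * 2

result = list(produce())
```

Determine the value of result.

Step 1: For each v in range(5), yield v if even, else v*2:
  v=0 (even): yield 0
  v=1 (odd): yield 1*2 = 2
  v=2 (even): yield 2
  v=3 (odd): yield 3*2 = 6
  v=4 (even): yield 4
Therefore result = [0, 2, 2, 6, 4].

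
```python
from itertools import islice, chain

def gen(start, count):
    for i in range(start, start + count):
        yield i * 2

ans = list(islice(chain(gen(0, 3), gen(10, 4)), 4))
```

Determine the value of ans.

Step 1: gen(0, 3) yields [0, 2, 4].
Step 2: gen(10, 4) yields [20, 22, 24, 26].
Step 3: chain concatenates: [0, 2, 4, 20, 22, 24, 26].
Step 4: islice takes first 4: [0, 2, 4, 20].
Therefore ans = [0, 2, 4, 20].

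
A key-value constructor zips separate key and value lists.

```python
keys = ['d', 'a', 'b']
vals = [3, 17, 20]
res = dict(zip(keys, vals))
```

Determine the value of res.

Step 1: zip pairs keys with values:
  'd' -> 3
  'a' -> 17
  'b' -> 20
Therefore res = {'d': 3, 'a': 17, 'b': 20}.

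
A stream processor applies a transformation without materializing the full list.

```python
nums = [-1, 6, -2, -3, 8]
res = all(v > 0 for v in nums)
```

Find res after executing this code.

Step 1: Check v > 0 for each element in [-1, 6, -2, -3, 8]:
  -1 > 0: False
  6 > 0: True
  -2 > 0: False
  -3 > 0: False
  8 > 0: True
Step 2: all() returns False.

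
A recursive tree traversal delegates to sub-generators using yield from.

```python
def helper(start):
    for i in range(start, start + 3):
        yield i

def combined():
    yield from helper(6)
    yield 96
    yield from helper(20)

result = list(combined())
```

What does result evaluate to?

Step 1: combined() delegates to helper(6):
  yield 6
  yield 7
  yield 8
Step 2: yield 96
Step 3: Delegates to helper(20):
  yield 20
  yield 21
  yield 22
Therefore result = [6, 7, 8, 96, 20, 21, 22].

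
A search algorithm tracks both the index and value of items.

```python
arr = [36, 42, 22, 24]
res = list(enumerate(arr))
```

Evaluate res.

Step 1: enumerate pairs each element with its index:
  (0, 36)
  (1, 42)
  (2, 22)
  (3, 24)
Therefore res = [(0, 36), (1, 42), (2, 22), (3, 24)].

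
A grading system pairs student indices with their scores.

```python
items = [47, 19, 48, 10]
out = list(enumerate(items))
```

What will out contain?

Step 1: enumerate pairs each element with its index:
  (0, 47)
  (1, 19)
  (2, 48)
  (3, 10)
Therefore out = [(0, 47), (1, 19), (2, 48), (3, 10)].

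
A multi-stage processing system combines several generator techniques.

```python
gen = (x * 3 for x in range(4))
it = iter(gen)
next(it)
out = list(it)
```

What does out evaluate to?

Step 1: Generator produces [0, 3, 6, 9].
Step 2: next(it) consumes first element (0).
Step 3: list(it) collects remaining: [3, 6, 9].
Therefore out = [3, 6, 9].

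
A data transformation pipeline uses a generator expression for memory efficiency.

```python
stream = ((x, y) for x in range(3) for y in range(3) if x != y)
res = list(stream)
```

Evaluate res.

Step 1: Nested generator over range(3) x range(3) where x != y:
  (0, 0): excluded (x == y)
  (0, 1): included
  (0, 2): included
  (1, 0): included
  (1, 1): excluded (x == y)
  (1, 2): included
  (2, 0): included
  (2, 1): included
  (2, 2): excluded (x == y)
Therefore res = [(0, 1), (0, 2), (1, 0), (1, 2), (2, 0), (2, 1)].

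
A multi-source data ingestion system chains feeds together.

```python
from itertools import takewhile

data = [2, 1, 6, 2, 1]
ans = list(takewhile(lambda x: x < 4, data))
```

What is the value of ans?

Step 1: takewhile stops at first element >= 4:
  2 < 4: take
  1 < 4: take
  6 >= 4: stop
Therefore ans = [2, 1].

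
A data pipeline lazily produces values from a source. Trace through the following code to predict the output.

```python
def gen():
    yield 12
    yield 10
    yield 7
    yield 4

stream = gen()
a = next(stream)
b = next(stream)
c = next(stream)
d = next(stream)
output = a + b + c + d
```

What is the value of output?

Step 1: Create generator and consume all values:
  a = next(stream) = 12
  b = next(stream) = 10
  c = next(stream) = 7
  d = next(stream) = 4
Step 2: output = 12 + 10 + 7 + 4 = 33.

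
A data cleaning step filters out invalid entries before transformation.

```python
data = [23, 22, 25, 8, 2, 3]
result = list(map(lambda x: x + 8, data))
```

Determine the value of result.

Step 1: Apply lambda x: x + 8 to each element:
  23 -> 31
  22 -> 30
  25 -> 33
  8 -> 16
  2 -> 10
  3 -> 11
Therefore result = [31, 30, 33, 16, 10, 11].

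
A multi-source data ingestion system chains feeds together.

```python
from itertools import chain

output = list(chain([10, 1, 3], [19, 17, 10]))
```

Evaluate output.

Step 1: chain() concatenates iterables: [10, 1, 3] + [19, 17, 10].
Therefore output = [10, 1, 3, 19, 17, 10].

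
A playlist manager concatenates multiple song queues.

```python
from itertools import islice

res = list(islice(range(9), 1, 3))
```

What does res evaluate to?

Step 1: islice(range(9), 1, 3) takes elements at indices [1, 3).
Step 2: Elements: [1, 2].
Therefore res = [1, 2].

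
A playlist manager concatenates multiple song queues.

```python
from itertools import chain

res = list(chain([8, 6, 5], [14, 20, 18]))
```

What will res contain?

Step 1: chain() concatenates iterables: [8, 6, 5] + [14, 20, 18].
Therefore res = [8, 6, 5, 14, 20, 18].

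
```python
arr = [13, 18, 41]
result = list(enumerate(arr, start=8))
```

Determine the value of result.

Step 1: enumerate with start=8:
  (8, 13)
  (9, 18)
  (10, 41)
Therefore result = [(8, 13), (9, 18), (10, 41)].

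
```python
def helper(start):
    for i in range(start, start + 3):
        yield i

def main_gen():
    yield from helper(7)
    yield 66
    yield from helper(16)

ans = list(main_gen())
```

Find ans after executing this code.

Step 1: main_gen() delegates to helper(7):
  yield 7
  yield 8
  yield 9
Step 2: yield 66
Step 3: Delegates to helper(16):
  yield 16
  yield 17
  yield 18
Therefore ans = [7, 8, 9, 66, 16, 17, 18].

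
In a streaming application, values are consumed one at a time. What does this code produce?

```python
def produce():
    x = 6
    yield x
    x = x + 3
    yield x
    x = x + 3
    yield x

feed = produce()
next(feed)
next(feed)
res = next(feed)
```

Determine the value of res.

Step 1: Trace through generator execution:
  Yield 1: x starts at 6, yield 6
  Yield 2: x = 6 + 3 = 9, yield 9
  Yield 3: x = 9 + 3 = 12, yield 12
Step 2: First next() gets 6, second next() gets the second value, third next() yields 12.
Therefore res = 12.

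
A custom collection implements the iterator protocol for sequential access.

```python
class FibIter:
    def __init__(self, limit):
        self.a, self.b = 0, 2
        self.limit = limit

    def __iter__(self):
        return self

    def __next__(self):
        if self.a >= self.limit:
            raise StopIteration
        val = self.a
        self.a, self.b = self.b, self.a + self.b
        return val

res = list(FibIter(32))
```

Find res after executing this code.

Step 1: Fibonacci-like sequence (a=0, b=2) until >= 32:
  Yield 0, then a,b = 2,2
  Yield 2, then a,b = 2,4
  Yield 2, then a,b = 4,6
  Yield 4, then a,b = 6,10
  Yield 6, then a,b = 10,16
  Yield 10, then a,b = 16,26
  Yield 16, then a,b = 26,42
  Yield 26, then a,b = 42,68
Step 2: 42 >= 32, stop.
Therefore res = [0, 2, 2, 4, 6, 10, 16, 26].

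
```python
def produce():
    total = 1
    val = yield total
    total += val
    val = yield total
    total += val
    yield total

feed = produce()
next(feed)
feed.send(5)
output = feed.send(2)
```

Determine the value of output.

Step 1: next() -> yield total=1.
Step 2: send(5) -> val=5, total = 1+5 = 6, yield 6.
Step 3: send(2) -> val=2, total = 6+2 = 8, yield 8.
Therefore output = 8.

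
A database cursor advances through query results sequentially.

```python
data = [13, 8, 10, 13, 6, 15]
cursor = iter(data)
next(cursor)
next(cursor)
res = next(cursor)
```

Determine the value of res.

Step 1: Create iterator over [13, 8, 10, 13, 6, 15].
Step 2: next() consumes 13.
Step 3: next() consumes 8.
Step 4: next() returns 10.
Therefore res = 10.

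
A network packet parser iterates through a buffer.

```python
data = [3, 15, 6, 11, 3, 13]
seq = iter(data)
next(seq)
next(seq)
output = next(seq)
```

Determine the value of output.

Step 1: Create iterator over [3, 15, 6, 11, 3, 13].
Step 2: next() consumes 3.
Step 3: next() consumes 15.
Step 4: next() returns 6.
Therefore output = 6.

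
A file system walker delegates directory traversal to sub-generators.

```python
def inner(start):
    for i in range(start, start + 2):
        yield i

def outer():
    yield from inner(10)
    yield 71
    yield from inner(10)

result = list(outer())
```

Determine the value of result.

Step 1: outer() delegates to inner(10):
  yield 10
  yield 11
Step 2: yield 71
Step 3: Delegates to inner(10):
  yield 10
  yield 11
Therefore result = [10, 11, 71, 10, 11].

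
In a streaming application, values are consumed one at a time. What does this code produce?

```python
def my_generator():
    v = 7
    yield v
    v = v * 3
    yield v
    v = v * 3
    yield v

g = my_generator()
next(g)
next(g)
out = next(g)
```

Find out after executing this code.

Step 1: Trace through generator execution:
  Yield 1: v starts at 7, yield 7
  Yield 2: v = 7 * 3 = 21, yield 21
  Yield 3: v = 21 * 3 = 63, yield 63
Step 2: First next() gets 7, second next() gets the second value, third next() yields 63.
Therefore out = 63.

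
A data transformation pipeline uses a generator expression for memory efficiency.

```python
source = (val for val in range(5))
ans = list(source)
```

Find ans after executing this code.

Step 1: Generator expression iterates range(5): [0, 1, 2, 3, 4].
Step 2: list() collects all values.
Therefore ans = [0, 1, 2, 3, 4].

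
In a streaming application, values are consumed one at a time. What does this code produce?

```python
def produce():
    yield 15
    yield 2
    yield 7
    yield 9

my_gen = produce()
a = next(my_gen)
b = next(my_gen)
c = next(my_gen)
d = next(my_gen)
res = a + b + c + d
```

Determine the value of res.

Step 1: Create generator and consume all values:
  a = next(my_gen) = 15
  b = next(my_gen) = 2
  c = next(my_gen) = 7
  d = next(my_gen) = 9
Step 2: res = 15 + 2 + 7 + 9 = 33.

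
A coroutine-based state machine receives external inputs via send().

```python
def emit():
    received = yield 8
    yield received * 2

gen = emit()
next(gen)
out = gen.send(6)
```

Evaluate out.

Step 1: next(gen) advances to first yield, producing 8.
Step 2: send(6) resumes, received = 6.
Step 3: yield received * 2 = 6 * 2 = 12.
Therefore out = 12.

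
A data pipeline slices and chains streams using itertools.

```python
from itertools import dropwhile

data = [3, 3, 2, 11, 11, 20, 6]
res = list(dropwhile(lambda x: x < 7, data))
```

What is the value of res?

Step 1: dropwhile drops elements while < 7:
  3 < 7: dropped
  3 < 7: dropped
  2 < 7: dropped
  11: kept (dropping stopped)
Step 2: Remaining elements kept regardless of condition.
Therefore res = [11, 11, 20, 6].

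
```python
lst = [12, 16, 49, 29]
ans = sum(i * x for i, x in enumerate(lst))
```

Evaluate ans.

Step 1: Compute i * x for each (i, x) in enumerate([12, 16, 49, 29]):
  i=0, x=12: 0*12 = 0
  i=1, x=16: 1*16 = 16
  i=2, x=49: 2*49 = 98
  i=3, x=29: 3*29 = 87
Step 2: sum = 0 + 16 + 98 + 87 = 201.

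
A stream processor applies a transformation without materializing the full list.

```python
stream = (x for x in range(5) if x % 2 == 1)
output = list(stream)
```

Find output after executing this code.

Step 1: Filter range(5) keeping only odd values:
  x=0: even, excluded
  x=1: odd, included
  x=2: even, excluded
  x=3: odd, included
  x=4: even, excluded
Therefore output = [1, 3].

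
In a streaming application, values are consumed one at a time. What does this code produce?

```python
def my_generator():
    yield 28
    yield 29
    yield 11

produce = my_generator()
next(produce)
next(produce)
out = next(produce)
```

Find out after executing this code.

Step 1: my_generator() creates a generator.
Step 2: next(produce) yields 28 (consumed and discarded).
Step 3: next(produce) yields 29 (consumed and discarded).
Step 4: next(produce) yields 11, assigned to out.
Therefore out = 11.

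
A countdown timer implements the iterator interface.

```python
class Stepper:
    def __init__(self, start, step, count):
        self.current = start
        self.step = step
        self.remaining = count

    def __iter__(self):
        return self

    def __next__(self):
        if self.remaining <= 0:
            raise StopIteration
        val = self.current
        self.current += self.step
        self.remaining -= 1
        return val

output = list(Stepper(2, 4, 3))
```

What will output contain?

Step 1: Stepper starts at 2, increments by 4, for 3 steps:
  Yield 2, then current += 4
  Yield 6, then current += 4
  Yield 10, then current += 4
Therefore output = [2, 6, 10].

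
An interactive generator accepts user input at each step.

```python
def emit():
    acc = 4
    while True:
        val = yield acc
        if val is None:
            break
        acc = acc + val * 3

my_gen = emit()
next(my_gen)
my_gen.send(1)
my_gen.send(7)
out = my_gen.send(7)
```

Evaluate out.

Step 1: next() -> yield acc=4.
Step 2: send(1) -> val=1, acc = 4 + 1*3 = 7, yield 7.
Step 3: send(7) -> val=7, acc = 7 + 7*3 = 28, yield 28.
Step 4: send(7) -> val=7, acc = 28 + 7*3 = 49, yield 49.
Therefore out = 49.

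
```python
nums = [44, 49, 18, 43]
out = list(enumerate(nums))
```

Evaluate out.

Step 1: enumerate pairs each element with its index:
  (0, 44)
  (1, 49)
  (2, 18)
  (3, 43)
Therefore out = [(0, 44), (1, 49), (2, 18), (3, 43)].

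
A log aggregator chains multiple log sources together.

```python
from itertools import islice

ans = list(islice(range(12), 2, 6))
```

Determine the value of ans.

Step 1: islice(range(12), 2, 6) takes elements at indices [2, 6).
Step 2: Elements: [2, 3, 4, 5].
Therefore ans = [2, 3, 4, 5].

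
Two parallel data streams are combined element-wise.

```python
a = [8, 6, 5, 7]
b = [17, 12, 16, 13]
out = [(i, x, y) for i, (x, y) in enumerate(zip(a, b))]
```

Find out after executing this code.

Step 1: enumerate(zip(a, b)) gives index with paired elements:
  i=0: (8, 17)
  i=1: (6, 12)
  i=2: (5, 16)
  i=3: (7, 13)
Therefore out = [(0, 8, 17), (1, 6, 12), (2, 5, 16), (3, 7, 13)].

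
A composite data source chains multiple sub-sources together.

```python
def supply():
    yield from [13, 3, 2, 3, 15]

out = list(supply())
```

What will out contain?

Step 1: yield from delegates to the iterable, yielding each element.
Step 2: Collected values: [13, 3, 2, 3, 15].
Therefore out = [13, 3, 2, 3, 15].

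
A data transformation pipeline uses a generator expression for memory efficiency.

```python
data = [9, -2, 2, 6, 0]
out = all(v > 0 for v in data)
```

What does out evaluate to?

Step 1: Check v > 0 for each element in [9, -2, 2, 6, 0]:
  9 > 0: True
  -2 > 0: False
  2 > 0: True
  6 > 0: True
  0 > 0: False
Step 2: all() returns False.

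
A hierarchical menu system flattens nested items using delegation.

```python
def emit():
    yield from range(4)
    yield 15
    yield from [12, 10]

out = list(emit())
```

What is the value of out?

Step 1: Trace yields in order:
  yield 0
  yield 1
  yield 2
  yield 3
  yield 15
  yield 12
  yield 10
Therefore out = [0, 1, 2, 3, 15, 12, 10].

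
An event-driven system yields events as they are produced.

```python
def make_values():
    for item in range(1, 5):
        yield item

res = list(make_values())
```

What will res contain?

Step 1: The generator yields each value from range(1, 5).
Step 2: list() consumes all yields: [1, 2, 3, 4].
Therefore res = [1, 2, 3, 4].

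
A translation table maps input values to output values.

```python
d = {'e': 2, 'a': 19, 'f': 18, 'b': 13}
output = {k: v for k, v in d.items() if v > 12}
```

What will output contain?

Step 1: Filter items where value > 12:
  'e': 2 <= 12: removed
  'a': 19 > 12: kept
  'f': 18 > 12: kept
  'b': 13 > 12: kept
Therefore output = {'a': 19, 'f': 18, 'b': 13}.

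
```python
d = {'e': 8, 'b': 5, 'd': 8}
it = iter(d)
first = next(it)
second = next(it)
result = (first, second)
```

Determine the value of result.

Step 1: iter(d) iterates over keys: ['e', 'b', 'd'].
Step 2: first = next(it) = 'e', second = next(it) = 'b'.
Therefore result = ('e', 'b').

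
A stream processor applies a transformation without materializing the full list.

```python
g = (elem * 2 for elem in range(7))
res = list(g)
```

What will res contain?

Step 1: For each elem in range(7), compute elem*2:
  elem=0: 0*2 = 0
  elem=1: 1*2 = 2
  elem=2: 2*2 = 4
  elem=3: 3*2 = 6
  elem=4: 4*2 = 8
  elem=5: 5*2 = 10
  elem=6: 6*2 = 12
Therefore res = [0, 2, 4, 6, 8, 10, 12].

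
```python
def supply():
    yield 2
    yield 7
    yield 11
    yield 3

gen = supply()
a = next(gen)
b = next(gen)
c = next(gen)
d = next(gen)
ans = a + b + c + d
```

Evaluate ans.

Step 1: Create generator and consume all values:
  a = next(gen) = 2
  b = next(gen) = 7
  c = next(gen) = 11
  d = next(gen) = 3
Step 2: ans = 2 + 7 + 11 + 3 = 23.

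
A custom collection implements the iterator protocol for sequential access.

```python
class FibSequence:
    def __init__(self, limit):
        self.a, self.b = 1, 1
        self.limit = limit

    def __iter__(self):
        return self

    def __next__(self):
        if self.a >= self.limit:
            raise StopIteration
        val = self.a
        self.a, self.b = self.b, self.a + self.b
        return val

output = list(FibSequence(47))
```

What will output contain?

Step 1: Fibonacci-like sequence (a=1, b=1) until >= 47:
  Yield 1, then a,b = 1,2
  Yield 1, then a,b = 2,3
  Yield 2, then a,b = 3,5
  Yield 3, then a,b = 5,8
  Yield 5, then a,b = 8,13
  Yield 8, then a,b = 13,21
  Yield 13, then a,b = 21,34
  Yield 21, then a,b = 34,55
  Yield 34, then a,b = 55,89
Step 2: 55 >= 47, stop.
Therefore output = [1, 1, 2, 3, 5, 8, 13, 21, 34].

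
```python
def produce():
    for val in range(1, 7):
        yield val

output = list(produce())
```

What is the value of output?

Step 1: The generator yields each value from range(1, 7).
Step 2: list() consumes all yields: [1, 2, 3, 4, 5, 6].
Therefore output = [1, 2, 3, 4, 5, 6].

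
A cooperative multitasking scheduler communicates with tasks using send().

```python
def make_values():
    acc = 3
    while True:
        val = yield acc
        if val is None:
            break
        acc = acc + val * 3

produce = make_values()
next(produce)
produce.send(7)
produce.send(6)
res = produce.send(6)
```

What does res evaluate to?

Step 1: next() -> yield acc=3.
Step 2: send(7) -> val=7, acc = 3 + 7*3 = 24, yield 24.
Step 3: send(6) -> val=6, acc = 24 + 6*3 = 42, yield 42.
Step 4: send(6) -> val=6, acc = 42 + 6*3 = 60, yield 60.
Therefore res = 60.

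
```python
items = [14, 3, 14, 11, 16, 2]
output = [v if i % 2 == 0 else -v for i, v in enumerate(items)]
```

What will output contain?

Step 1: For each (i, v), keep v if i is even, negate if odd:
  i=0 (even): keep 14
  i=1 (odd): negate to -3
  i=2 (even): keep 14
  i=3 (odd): negate to -11
  i=4 (even): keep 16
  i=5 (odd): negate to -2
Therefore output = [14, -3, 14, -11, 16, -2].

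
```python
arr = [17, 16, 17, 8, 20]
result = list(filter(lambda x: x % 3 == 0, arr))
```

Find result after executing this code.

Step 1: Filter elements divisible by 3:
  17 % 3 = 2: removed
  16 % 3 = 1: removed
  17 % 3 = 2: removed
  8 % 3 = 2: removed
  20 % 3 = 2: removed
Therefore result = [].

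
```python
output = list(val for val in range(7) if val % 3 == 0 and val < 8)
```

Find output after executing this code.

Step 1: Filter range(7) where val % 3 == 0 and val < 8:
  val=0: both conditions met, included
  val=1: excluded (1 % 3 != 0)
  val=2: excluded (2 % 3 != 0)
  val=3: both conditions met, included
  val=4: excluded (4 % 3 != 0)
  val=5: excluded (5 % 3 != 0)
  val=6: both conditions met, included
Therefore output = [0, 3, 6].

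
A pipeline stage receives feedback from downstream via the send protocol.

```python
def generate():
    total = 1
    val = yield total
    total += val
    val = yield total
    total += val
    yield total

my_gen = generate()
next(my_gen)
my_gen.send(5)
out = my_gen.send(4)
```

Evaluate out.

Step 1: next() -> yield total=1.
Step 2: send(5) -> val=5, total = 1+5 = 6, yield 6.
Step 3: send(4) -> val=4, total = 6+4 = 10, yield 10.
Therefore out = 10.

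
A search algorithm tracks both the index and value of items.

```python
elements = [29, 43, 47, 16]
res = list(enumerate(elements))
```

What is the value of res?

Step 1: enumerate pairs each element with its index:
  (0, 29)
  (1, 43)
  (2, 47)
  (3, 16)
Therefore res = [(0, 29), (1, 43), (2, 47), (3, 16)].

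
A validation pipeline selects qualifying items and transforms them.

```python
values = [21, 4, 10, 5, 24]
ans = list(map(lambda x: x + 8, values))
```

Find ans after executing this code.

Step 1: Apply lambda x: x + 8 to each element:
  21 -> 29
  4 -> 12
  10 -> 18
  5 -> 13
  24 -> 32
Therefore ans = [29, 12, 18, 13, 32].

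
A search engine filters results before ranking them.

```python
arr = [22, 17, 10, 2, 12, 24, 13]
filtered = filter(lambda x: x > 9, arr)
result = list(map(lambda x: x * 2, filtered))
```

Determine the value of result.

Step 1: Filter arr for elements > 9:
  22: kept
  17: kept
  10: kept
  2: removed
  12: kept
  24: kept
  13: kept
Step 2: Map x * 2 on filtered [22, 17, 10, 12, 24, 13]:
  22 -> 44
  17 -> 34
  10 -> 20
  12 -> 24
  24 -> 48
  13 -> 26
Therefore result = [44, 34, 20, 24, 48, 26].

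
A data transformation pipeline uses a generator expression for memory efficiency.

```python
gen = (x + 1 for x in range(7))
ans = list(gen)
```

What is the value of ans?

Step 1: For each x in range(7), compute x+1:
  x=0: 0+1 = 1
  x=1: 1+1 = 2
  x=2: 2+1 = 3
  x=3: 3+1 = 4
  x=4: 4+1 = 5
  x=5: 5+1 = 6
  x=6: 6+1 = 7
Therefore ans = [1, 2, 3, 4, 5, 6, 7].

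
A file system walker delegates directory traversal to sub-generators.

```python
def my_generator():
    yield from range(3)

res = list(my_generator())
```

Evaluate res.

Step 1: yield from delegates to the iterable, yielding each element.
Step 2: Collected values: [0, 1, 2].
Therefore res = [0, 1, 2].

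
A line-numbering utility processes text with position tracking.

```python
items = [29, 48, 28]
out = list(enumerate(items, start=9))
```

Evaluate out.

Step 1: enumerate with start=9:
  (9, 29)
  (10, 48)
  (11, 28)
Therefore out = [(9, 29), (10, 48), (11, 28)].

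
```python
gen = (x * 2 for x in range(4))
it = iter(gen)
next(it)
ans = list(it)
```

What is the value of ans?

Step 1: Generator produces [0, 2, 4, 6].
Step 2: next(it) consumes first element (0).
Step 3: list(it) collects remaining: [2, 4, 6].
Therefore ans = [2, 4, 6].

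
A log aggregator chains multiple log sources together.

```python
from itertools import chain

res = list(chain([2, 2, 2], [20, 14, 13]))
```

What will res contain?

Step 1: chain() concatenates iterables: [2, 2, 2] + [20, 14, 13].
Therefore res = [2, 2, 2, 20, 14, 13].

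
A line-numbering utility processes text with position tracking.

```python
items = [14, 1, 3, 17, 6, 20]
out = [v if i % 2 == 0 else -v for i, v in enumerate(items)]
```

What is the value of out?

Step 1: For each (i, v), keep v if i is even, negate if odd:
  i=0 (even): keep 14
  i=1 (odd): negate to -1
  i=2 (even): keep 3
  i=3 (odd): negate to -17
  i=4 (even): keep 6
  i=5 (odd): negate to -20
Therefore out = [14, -1, 3, -17, 6, -20].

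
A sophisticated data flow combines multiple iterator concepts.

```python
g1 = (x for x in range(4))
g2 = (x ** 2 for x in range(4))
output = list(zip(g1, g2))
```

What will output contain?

Step 1: g1 produces [0, 1, 2, 3].
Step 2: g2 produces [0, 1, 4, 9].
Step 3: zip pairs them: [(0, 0), (1, 1), (2, 4), (3, 9)].
Therefore output = [(0, 0), (1, 1), (2, 4), (3, 9)].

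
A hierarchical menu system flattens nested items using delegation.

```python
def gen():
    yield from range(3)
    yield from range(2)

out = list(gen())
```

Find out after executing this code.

Step 1: Trace yields in order:
  yield 0
  yield 1
  yield 2
  yield 0
  yield 1
Therefore out = [0, 1, 2, 0, 1].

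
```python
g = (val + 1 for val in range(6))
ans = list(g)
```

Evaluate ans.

Step 1: For each val in range(6), compute val+1:
  val=0: 0+1 = 1
  val=1: 1+1 = 2
  val=2: 2+1 = 3
  val=3: 3+1 = 4
  val=4: 4+1 = 5
  val=5: 5+1 = 6
Therefore ans = [1, 2, 3, 4, 5, 6].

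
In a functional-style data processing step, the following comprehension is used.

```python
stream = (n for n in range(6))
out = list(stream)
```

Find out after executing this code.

Step 1: Generator expression iterates range(6): [0, 1, 2, 3, 4, 5].
Step 2: list() collects all values.
Therefore out = [0, 1, 2, 3, 4, 5].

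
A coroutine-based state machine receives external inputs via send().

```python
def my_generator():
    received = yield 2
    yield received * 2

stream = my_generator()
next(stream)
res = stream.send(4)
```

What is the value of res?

Step 1: next(stream) advances to first yield, producing 2.
Step 2: send(4) resumes, received = 4.
Step 3: yield received * 2 = 4 * 2 = 8.
Therefore res = 8.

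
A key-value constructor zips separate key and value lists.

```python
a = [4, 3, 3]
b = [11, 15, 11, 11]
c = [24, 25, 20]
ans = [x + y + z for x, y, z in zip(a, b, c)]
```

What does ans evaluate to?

Step 1: zip three lists (truncates to shortest, len=3):
  4 + 11 + 24 = 39
  3 + 15 + 25 = 43
  3 + 11 + 20 = 34
Therefore ans = [39, 43, 34].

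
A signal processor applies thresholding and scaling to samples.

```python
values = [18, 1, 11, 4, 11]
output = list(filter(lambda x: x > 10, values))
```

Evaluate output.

Step 1: Filter elements > 10:
  18: kept
  1: removed
  11: kept
  4: removed
  11: kept
Therefore output = [18, 11, 11].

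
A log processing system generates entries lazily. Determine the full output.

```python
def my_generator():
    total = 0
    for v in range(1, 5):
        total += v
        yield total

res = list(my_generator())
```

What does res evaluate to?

Step 1: Generator accumulates running sum:
  v=1: total = 1, yield 1
  v=2: total = 3, yield 3
  v=3: total = 6, yield 6
  v=4: total = 10, yield 10
Therefore res = [1, 3, 6, 10].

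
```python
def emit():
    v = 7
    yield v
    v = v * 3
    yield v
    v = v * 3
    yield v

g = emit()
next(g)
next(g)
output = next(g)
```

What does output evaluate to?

Step 1: Trace through generator execution:
  Yield 1: v starts at 7, yield 7
  Yield 2: v = 7 * 3 = 21, yield 21
  Yield 3: v = 21 * 3 = 63, yield 63
Step 2: First next() gets 7, second next() gets the second value, third next() yields 63.
Therefore output = 63.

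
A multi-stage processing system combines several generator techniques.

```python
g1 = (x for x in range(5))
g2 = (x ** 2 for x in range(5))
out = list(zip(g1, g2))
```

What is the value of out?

Step 1: g1 produces [0, 1, 2, 3, 4].
Step 2: g2 produces [0, 1, 4, 9, 16].
Step 3: zip pairs them: [(0, 0), (1, 1), (2, 4), (3, 9), (4, 16)].
Therefore out = [(0, 0), (1, 1), (2, 4), (3, 9), (4, 16)].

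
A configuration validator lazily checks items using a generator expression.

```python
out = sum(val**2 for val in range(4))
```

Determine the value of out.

Step 1: Compute val**2 for each val in range(4):
  val=0: 0**2 = 0
  val=1: 1**2 = 1
  val=2: 2**2 = 4
  val=3: 3**2 = 9
Step 2: sum = 0 + 1 + 4 + 9 = 14.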